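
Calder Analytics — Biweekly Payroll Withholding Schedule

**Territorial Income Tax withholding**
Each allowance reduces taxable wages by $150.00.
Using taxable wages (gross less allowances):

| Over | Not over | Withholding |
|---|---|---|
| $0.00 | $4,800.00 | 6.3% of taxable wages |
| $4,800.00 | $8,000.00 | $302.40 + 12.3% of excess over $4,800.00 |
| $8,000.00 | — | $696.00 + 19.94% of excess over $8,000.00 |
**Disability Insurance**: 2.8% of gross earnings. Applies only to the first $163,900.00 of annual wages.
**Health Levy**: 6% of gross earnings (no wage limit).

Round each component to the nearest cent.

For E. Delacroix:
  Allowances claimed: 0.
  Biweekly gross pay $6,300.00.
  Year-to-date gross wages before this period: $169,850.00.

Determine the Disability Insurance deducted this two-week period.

$0.00

Disability Insurance: YTD $169,850.00 ≥ cap $163,900.00 → $0.00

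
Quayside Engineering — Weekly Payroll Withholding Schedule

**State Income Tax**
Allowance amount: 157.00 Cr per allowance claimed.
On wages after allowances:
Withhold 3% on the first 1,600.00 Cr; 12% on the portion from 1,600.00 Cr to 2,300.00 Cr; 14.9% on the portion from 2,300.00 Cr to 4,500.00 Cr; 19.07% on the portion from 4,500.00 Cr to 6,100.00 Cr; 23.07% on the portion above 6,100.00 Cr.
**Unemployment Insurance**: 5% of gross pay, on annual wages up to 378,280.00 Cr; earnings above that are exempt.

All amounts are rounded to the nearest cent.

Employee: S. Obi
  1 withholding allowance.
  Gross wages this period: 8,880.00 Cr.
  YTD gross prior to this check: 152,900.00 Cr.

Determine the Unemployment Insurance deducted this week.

444.00 Cr

Unemployment Insurance: 5% × 8,880.00 Cr = 444.00 Cr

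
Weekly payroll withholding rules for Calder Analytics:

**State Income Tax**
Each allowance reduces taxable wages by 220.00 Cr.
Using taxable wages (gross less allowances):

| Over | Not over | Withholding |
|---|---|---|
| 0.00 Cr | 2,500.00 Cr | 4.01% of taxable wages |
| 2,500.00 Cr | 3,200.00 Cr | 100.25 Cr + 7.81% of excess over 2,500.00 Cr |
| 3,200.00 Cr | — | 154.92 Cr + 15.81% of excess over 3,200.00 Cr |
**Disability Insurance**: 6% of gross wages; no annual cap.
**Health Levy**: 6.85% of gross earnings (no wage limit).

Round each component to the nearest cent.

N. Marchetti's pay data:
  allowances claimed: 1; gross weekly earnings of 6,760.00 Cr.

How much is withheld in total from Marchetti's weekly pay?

1,551.63 Cr

State Income Tax: taxable = 6,760.00 Cr − 1×220.00 Cr = 6,540.00 Cr
  154.92 Cr + 15.81% × (6,540.00 Cr − 3,200.00 Cr) = 154.92 Cr + 15.81% × 3,340.00 Cr = 682.97 Cr
Disability Insurance: 6% × 6,760.00 Cr = 405.60 Cr
Health Levy: 6.85% × 6,760.00 Cr = 463.06 Cr
Total: 682.97 Cr + 405.60 Cr + 463.06 Cr = 1,551.63 Cr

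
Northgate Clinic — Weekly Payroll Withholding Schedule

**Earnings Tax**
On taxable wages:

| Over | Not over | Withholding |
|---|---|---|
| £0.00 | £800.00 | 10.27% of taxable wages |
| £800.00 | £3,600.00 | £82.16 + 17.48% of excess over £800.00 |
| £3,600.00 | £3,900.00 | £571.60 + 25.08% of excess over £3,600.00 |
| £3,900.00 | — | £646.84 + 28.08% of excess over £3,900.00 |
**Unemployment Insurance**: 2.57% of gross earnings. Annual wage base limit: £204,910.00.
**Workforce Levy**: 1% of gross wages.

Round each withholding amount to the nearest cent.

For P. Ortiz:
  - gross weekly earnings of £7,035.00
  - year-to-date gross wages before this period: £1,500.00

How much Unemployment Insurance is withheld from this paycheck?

£180.80

Unemployment Insurance: 2.57% × £7,035.00 = £180.80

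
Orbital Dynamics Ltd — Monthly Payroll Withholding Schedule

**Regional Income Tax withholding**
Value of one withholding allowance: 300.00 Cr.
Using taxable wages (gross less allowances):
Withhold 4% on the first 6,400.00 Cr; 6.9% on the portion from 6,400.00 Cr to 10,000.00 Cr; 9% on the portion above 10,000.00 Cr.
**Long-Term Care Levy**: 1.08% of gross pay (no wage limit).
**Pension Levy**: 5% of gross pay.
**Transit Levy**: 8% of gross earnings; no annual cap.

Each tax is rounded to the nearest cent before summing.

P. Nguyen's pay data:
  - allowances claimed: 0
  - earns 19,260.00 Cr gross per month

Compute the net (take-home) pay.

Regional Income Tax: taxable = 19,260.00 Cr
  504.40 Cr + 9% × (19,260.00 Cr − 10,000.00 Cr) = 504.40 Cr + 9% × 9,260.00 Cr = 1,337.80 Cr
Long-Term Care Levy: 1.08% × 19,260.00 Cr = 208.01 Cr
Pension Levy: 5% × 19,260.00 Cr = 963.00 Cr
Transit Levy: 8% × 19,260.00 Cr = 1,540.80 Cr
Total withheld: 1,337.80 Cr + 208.01 Cr + 963.00 Cr + 1,540.80 Cr = 4,049.61 Cr
Net pay: 19,260.00 Cr − 4,049.61 Cr = 15,210.39 Cr

15,210.39 Cr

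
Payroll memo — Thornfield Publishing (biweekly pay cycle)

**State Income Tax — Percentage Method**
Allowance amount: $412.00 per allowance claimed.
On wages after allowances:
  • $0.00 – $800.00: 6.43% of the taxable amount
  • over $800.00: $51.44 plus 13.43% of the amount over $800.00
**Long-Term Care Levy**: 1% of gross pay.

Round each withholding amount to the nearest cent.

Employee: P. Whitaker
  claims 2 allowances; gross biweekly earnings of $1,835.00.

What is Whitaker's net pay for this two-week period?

State Income Tax: taxable = $1,835.00 − 2×$412.00 = $1,011.00
  $51.44 + 13.43% × ($1,011.00 − $800.00) = $51.44 + 13.43% × $211.00 = $79.78
Long-Term Care Levy: 1% × $1,835.00 = $18.35
Total withheld: $79.78 + $18.35 = $98.13
Net pay: $1,835.00 − $98.13 = $1,736.87

$1,736.87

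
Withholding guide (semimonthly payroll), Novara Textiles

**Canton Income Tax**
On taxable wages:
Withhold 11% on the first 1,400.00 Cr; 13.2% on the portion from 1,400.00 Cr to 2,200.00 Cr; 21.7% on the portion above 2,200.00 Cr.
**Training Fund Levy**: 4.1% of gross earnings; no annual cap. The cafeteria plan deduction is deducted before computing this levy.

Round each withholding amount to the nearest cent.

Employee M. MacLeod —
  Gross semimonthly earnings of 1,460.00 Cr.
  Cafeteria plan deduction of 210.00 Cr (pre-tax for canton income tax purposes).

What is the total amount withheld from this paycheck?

Canton Income Tax: taxable = 1,460.00 Cr − 210.00 Cr = 1,250.00 Cr
  11% × 1,250.00 Cr = 137.50 Cr
Training Fund Levy: 4.1% × 1,250.00 Cr = 51.25 Cr
Total: 137.50 Cr + 51.25 Cr = 188.75 Cr

188.75 Cr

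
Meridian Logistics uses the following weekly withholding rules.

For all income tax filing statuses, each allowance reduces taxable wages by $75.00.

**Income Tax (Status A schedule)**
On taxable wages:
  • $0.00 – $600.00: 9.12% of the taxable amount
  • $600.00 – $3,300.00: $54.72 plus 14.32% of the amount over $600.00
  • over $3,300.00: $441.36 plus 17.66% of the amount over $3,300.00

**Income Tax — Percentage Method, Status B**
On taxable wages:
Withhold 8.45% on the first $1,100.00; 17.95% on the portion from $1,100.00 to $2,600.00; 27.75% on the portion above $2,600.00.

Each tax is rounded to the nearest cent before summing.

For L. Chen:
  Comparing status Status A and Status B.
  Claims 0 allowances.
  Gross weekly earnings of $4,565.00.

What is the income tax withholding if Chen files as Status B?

Income Tax (Status B): taxable = $4,565.00
  $362.20 + 27.75% × ($4,565.00 − $2,600.00) = $362.20 + 27.75% × $1,965.00 = $907.49

$907.49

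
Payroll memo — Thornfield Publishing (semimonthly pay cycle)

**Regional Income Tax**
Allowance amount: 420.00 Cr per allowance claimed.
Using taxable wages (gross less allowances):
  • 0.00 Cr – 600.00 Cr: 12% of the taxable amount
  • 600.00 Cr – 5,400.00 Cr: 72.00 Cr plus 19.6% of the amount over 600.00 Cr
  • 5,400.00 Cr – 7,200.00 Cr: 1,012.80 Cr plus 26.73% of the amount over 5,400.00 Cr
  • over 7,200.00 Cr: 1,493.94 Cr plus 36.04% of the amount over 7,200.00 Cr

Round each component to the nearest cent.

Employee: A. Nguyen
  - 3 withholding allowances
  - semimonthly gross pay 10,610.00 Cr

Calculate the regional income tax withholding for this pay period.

2,268.80 Cr

Regional Income Tax: taxable = 10,610.00 Cr − 3×420.00 Cr = 9,350.00 Cr
  1,493.94 Cr + 36.04% × (9,350.00 Cr − 7,200.00 Cr) = 1,493.94 Cr + 36.04% × 2,150.00 Cr = 2,268.80 Cr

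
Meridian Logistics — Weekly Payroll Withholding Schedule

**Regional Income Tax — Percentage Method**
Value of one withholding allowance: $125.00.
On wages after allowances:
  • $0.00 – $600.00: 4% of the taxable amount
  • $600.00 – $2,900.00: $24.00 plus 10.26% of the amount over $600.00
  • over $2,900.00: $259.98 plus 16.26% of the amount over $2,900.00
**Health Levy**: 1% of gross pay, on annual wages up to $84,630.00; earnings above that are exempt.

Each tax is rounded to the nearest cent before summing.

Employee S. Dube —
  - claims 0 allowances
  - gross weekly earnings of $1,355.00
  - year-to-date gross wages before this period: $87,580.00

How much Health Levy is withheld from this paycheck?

Health Levy: YTD $87,580.00 ≥ cap $84,630.00 → $0.00

$0.00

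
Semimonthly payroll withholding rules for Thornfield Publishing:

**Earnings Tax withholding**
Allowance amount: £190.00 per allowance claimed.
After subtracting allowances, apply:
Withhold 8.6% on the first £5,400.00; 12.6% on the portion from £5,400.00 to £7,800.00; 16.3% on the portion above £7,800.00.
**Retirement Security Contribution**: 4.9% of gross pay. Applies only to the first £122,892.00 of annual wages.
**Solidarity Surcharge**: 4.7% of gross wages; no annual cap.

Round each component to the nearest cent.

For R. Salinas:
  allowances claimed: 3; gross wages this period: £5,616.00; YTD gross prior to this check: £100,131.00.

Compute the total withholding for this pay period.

Earnings Tax: taxable = £5,616.00 − 3×£190.00 = £5,046.00
  8.6% × £5,046.00 = £433.96
Retirement Security Contribution: 4.9% × £5,616.00 = £275.18
Solidarity Surcharge: 4.7% × £5,616.00 = £263.95
Total: £433.96 + £275.18 + £263.95 = £973.09

£973.09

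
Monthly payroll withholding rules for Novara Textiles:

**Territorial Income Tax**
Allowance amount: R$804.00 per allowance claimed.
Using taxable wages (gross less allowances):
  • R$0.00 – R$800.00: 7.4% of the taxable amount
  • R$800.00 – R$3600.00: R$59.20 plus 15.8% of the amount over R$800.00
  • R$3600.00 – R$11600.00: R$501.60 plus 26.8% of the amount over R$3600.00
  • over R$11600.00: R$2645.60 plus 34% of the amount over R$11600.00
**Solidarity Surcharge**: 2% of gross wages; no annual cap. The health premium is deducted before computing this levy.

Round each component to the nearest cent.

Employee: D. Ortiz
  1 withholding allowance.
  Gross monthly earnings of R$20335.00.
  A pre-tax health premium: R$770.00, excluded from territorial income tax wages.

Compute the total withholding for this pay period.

Territorial Income Tax: taxable = R$20335.00 − R$770.00 − 1×R$804.00 = R$18761.00
  R$2645.60 + 34% × (R$18761.00 − R$11600.00) = R$2645.60 + 34% × R$7161.00 = R$5080.34
Solidarity Surcharge: 2% × R$19565.00 = R$391.30
Total: R$5080.34 + R$391.30 = R$5471.64

R$5471.64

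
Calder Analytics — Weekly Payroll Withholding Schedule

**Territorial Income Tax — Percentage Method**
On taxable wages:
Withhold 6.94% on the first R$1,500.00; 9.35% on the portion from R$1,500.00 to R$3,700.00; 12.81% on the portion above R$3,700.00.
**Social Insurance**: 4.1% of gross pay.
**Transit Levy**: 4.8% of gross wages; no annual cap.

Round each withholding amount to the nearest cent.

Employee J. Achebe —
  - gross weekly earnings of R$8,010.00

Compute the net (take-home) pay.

R$6,435.20

Territorial Income Tax: taxable = R$8,010.00
  R$309.80 + 12.81% × (R$8,010.00 − R$3,700.00) = R$309.80 + 12.81% × R$4,310.00 = R$861.91
Social Insurance: 4.1% × R$8,010.00 = R$328.41
Transit Levy: 4.8% × R$8,010.00 = R$384.48
Total withheld: R$861.91 + R$328.41 + R$384.48 = R$1,574.80
Net pay: R$8,010.00 − R$1,574.80 = R$6,435.20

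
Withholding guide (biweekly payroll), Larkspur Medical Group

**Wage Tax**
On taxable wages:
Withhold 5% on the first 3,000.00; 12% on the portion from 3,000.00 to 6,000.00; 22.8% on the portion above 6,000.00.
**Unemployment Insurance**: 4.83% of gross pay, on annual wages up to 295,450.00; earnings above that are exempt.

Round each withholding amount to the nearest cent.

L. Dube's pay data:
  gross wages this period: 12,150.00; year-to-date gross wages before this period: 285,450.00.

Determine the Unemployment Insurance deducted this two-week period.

Unemployment Insurance: cap 295,450.00 − YTD 285,450.00 = 10,000.00 subject; 4.83% × 10,000.00 = 483.00

483.00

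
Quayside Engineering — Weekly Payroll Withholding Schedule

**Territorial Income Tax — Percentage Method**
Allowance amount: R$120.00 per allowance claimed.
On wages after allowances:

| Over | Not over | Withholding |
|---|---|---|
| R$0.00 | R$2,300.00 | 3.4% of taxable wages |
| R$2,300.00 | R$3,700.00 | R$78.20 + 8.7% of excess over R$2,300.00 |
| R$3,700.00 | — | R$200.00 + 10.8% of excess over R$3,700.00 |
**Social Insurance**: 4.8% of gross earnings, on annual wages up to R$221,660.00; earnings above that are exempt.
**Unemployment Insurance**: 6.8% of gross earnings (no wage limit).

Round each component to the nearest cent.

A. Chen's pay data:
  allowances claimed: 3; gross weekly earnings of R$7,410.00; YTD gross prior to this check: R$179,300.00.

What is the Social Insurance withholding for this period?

Social Insurance: 4.8% × R$7,410.00 = R$355.68

R$355.68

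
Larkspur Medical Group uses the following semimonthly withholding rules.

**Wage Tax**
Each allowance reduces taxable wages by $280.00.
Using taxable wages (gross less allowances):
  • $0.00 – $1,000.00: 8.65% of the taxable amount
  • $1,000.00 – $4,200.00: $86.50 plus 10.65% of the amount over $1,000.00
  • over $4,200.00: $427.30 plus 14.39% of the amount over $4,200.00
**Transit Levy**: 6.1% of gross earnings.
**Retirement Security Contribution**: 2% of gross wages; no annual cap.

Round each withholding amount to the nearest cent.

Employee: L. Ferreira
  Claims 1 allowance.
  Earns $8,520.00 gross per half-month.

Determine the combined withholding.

$1,698.78

Wage Tax: taxable = $8,520.00 − 1×$280.00 = $8,240.00
  $427.30 + 14.39% × ($8,240.00 − $4,200.00) = $427.30 + 14.39% × $4,040.00 = $1,008.66
Transit Levy: 6.1% × $8,520.00 = $519.72
Retirement Security Contribution: 2% × $8,520.00 = $170.40
Total: $1,008.66 + $519.72 + $170.40 = $1,698.78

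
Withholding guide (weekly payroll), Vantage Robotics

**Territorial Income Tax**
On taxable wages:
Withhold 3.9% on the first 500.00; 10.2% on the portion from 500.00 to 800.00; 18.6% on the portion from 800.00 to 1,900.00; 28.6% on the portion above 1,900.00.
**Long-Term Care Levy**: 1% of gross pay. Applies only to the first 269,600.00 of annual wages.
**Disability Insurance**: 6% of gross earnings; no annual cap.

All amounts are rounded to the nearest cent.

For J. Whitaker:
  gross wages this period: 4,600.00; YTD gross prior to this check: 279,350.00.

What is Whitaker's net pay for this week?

Territorial Income Tax: taxable = 4,600.00
  254.70 + 28.6% × (4,600.00 − 1,900.00) = 254.70 + 28.6% × 2,700.00 = 1,026.90
Long-Term Care Levy: YTD 279,350.00 ≥ cap 269,600.00 → 0.00
Disability Insurance: 6% × 4,600.00 = 276.00
Total withheld: 1,026.90 + 0.00 + 276.00 = 1,302.90
Net pay: 4,600.00 − 1,302.90 = 3,297.10

3,297.10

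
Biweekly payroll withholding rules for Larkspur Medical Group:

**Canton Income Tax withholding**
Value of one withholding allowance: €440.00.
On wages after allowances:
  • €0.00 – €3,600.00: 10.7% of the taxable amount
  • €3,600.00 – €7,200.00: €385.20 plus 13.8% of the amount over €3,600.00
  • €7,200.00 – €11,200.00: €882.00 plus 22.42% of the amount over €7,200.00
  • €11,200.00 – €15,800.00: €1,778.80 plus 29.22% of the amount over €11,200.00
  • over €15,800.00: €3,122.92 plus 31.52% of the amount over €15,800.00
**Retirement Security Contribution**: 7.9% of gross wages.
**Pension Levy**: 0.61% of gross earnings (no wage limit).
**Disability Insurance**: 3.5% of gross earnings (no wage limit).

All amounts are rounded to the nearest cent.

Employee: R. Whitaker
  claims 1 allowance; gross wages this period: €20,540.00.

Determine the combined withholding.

Canton Income Tax: taxable = €20,540.00 − 1×€440.00 = €20,100.00
  €3,122.92 + 31.52% × (€20,100.00 − €15,800.00) = €3,122.92 + 31.52% × €4,300.00 = €4,478.28
Retirement Security Contribution: 7.9% × €20,540.00 = €1,622.66
Pension Levy: 0.61% × €20,540.00 = €125.29
Disability Insurance: 3.5% × €20,540.00 = €718.90
Total: €4,478.28 + €1,622.66 + €125.29 + €718.90 = €6,945.13

€6,945.13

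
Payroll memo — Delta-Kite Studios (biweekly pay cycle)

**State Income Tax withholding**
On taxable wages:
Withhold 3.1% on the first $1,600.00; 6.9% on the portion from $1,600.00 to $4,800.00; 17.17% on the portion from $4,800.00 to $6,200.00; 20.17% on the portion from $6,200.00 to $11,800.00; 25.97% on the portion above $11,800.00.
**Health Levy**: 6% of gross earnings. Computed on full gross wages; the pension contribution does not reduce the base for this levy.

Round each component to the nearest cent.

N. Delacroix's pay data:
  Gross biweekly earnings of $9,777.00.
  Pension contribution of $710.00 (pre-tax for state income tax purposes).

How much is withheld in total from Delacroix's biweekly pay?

State Income Tax: taxable = $9,777.00 − $710.00 = $9,067.00
  $510.78 + 20.17% × ($9,067.00 − $6,200.00) = $510.78 + 20.17% × $2,867.00 = $1,089.05
Health Levy: 6% × $9,777.00 = $586.62
Total: $1,089.05 + $586.62 = $1,675.67

$1,675.67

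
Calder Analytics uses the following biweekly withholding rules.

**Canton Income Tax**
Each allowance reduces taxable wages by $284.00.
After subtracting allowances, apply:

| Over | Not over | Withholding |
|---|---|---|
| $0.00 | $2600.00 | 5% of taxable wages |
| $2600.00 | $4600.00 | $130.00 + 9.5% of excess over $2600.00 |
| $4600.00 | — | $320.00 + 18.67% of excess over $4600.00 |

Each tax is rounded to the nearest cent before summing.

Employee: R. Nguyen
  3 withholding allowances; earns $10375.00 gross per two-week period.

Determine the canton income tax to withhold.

Canton Income Tax: taxable = $10375.00 − 3×$284.00 = $9523.00
  $320.00 + 18.67% × ($9523.00 − $4600.00) = $320.00 + 18.67% × $4923.00 = $1239.12

$1239.12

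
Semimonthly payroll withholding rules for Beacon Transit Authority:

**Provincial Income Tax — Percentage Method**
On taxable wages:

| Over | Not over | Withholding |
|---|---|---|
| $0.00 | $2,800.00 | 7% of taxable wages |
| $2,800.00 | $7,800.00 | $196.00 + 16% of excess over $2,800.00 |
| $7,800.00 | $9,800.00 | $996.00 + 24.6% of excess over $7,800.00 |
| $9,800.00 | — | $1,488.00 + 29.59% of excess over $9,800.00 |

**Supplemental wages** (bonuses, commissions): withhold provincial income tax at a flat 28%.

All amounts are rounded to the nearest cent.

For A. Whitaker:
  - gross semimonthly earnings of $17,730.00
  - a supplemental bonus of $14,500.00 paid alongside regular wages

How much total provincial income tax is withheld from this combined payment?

$7,894.49

Provincial Income Tax: taxable = $17,730.00
  $1,488.00 + 29.59% × ($17,730.00 − $9,800.00) = $1,488.00 + 29.59% × $7,930.00 = $3,834.49
Supplemental (28% flat on bonus): 28% × $14,500.00 = $4,060.00
Total provincial income tax: $3,834.49 + $4,060.00 = $7,894.49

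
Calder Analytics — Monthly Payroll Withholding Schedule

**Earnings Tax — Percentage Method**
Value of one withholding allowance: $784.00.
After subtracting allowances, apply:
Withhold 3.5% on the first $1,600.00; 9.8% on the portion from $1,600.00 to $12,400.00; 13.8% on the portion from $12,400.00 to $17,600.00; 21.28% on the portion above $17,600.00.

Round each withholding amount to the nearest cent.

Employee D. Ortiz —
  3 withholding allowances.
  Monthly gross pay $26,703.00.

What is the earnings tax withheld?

Earnings Tax: taxable = $26,703.00 − 3×$784.00 = $24,351.00
  $1,832.00 + 21.28% × ($24,351.00 − $17,600.00) = $1,832.00 + 21.28% × $6,751.00 = $3,268.61

$3,268.61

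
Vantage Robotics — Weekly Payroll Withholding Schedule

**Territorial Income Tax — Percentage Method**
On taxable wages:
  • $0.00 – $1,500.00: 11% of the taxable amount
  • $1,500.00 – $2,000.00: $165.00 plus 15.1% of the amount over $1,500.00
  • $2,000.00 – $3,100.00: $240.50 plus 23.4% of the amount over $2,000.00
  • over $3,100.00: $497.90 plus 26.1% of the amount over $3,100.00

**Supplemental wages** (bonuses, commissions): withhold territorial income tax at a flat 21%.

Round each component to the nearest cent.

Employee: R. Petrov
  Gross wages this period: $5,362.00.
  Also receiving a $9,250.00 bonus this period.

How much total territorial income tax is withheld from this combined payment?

$3,030.78

Territorial Income Tax: taxable = $5,362.00
  $497.90 + 26.1% × ($5,362.00 − $3,100.00) = $497.90 + 26.1% × $2,262.00 = $1,088.28
Supplemental (21% flat on bonus): 21% × $9,250.00 = $1,942.50
Total territorial income tax: $1,088.28 + $1,942.50 = $3,030.78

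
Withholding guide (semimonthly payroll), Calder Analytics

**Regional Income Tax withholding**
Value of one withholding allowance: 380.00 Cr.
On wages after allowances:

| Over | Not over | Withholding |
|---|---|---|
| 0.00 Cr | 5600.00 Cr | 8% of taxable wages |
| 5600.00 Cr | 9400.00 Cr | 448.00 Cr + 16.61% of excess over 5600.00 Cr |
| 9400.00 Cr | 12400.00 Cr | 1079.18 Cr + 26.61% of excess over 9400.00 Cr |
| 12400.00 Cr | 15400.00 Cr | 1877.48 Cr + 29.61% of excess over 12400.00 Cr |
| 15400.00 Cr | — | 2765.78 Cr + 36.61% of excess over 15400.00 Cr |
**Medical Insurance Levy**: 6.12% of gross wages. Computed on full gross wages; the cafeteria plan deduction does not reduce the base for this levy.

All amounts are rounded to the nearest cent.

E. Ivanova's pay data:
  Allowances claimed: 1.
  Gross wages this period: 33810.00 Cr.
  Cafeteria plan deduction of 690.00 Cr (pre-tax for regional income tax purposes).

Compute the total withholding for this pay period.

11183.12 Cr

Regional Income Tax: taxable = 33810.00 Cr − 690.00 Cr − 1×380.00 Cr = 32740.00 Cr
  2765.78 Cr + 36.61% × (32740.00 Cr − 15400.00 Cr) = 2765.78 Cr + 36.61% × 17340.00 Cr = 9113.95 Cr
Medical Insurance Levy: 6.12% × 33810.00 Cr = 2069.17 Cr
Total: 9113.95 Cr + 2069.17 Cr = 11183.12 Cr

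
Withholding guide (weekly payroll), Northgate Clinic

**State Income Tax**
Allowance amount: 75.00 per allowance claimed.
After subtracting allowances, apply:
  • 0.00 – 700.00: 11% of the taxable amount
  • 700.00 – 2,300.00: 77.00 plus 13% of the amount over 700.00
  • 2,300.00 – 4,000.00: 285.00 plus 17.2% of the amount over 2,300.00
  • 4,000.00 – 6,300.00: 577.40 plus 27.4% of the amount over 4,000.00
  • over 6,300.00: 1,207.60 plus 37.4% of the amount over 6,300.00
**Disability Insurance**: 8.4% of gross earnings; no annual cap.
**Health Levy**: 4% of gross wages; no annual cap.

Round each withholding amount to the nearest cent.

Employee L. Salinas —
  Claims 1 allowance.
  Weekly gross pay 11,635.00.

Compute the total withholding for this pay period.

State Income Tax: taxable = 11,635.00 − 1×75.00 = 11,560.00
  1,207.60 + 37.4% × (11,560.00 − 6,300.00) = 1,207.60 + 37.4% × 5,260.00 = 3,174.84
Disability Insurance: 8.4% × 11,635.00 = 977.34
Health Levy: 4% × 11,635.00 = 465.40
Total: 3,174.84 + 977.34 + 465.40 = 4,617.58

4,617.58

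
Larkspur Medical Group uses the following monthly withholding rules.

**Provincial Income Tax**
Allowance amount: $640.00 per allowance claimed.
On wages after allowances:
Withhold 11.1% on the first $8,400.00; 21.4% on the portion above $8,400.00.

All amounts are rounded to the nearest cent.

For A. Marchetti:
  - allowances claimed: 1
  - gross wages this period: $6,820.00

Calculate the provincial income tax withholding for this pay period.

$685.98

Provincial Income Tax: taxable = $6,820.00 − 1×$640.00 = $6,180.00
  11.1% × $6,180.00 = $685.98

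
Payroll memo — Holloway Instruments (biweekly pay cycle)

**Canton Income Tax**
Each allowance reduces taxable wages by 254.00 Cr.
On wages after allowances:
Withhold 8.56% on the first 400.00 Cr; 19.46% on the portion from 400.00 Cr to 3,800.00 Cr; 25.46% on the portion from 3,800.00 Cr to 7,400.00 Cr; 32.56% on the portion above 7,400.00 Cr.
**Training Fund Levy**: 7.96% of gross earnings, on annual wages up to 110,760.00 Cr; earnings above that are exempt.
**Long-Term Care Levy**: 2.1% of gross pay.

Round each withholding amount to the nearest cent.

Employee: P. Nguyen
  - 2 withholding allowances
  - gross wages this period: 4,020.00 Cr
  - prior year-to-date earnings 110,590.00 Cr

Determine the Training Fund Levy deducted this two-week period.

13.53 Cr

Training Fund Levy: cap 110,760.00 Cr − YTD 110,590.00 Cr = 170.00 Cr subject; 7.96% × 170.00 Cr = 13.53 Cr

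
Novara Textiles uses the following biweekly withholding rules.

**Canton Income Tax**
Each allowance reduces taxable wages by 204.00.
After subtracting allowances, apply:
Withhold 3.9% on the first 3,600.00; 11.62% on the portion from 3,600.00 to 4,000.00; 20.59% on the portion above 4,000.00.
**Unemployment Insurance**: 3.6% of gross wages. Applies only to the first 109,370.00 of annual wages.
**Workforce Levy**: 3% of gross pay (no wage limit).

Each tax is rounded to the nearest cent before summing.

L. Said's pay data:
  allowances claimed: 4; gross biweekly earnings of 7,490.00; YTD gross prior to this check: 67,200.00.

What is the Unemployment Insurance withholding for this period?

269.64

Unemployment Insurance: 3.6% × 7,490.00 = 269.64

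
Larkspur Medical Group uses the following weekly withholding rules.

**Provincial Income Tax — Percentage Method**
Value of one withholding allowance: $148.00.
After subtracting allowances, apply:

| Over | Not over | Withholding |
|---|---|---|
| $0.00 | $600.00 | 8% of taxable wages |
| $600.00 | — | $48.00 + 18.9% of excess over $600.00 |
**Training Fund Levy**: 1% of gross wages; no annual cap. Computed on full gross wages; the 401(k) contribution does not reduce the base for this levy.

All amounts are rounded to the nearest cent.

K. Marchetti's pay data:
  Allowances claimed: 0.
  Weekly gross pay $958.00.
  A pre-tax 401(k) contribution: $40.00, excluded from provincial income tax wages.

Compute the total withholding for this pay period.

Provincial Income Tax: taxable = $958.00 − $40.00 = $918.00
  $48.00 + 18.9% × ($918.00 − $600.00) = $48.00 + 18.9% × $318.00 = $108.10
Training Fund Levy: 1% × $958.00 = $9.58
Total: $108.10 + $9.58 = $117.68

$117.68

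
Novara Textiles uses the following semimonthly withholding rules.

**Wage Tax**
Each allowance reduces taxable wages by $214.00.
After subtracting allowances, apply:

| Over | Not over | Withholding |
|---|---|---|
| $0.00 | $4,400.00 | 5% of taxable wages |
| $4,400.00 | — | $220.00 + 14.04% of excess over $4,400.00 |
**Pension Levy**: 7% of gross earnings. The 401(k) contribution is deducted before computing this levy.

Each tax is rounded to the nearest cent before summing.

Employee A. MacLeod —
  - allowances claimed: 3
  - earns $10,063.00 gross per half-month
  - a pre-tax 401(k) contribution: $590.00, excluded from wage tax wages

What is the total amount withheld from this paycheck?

Wage Tax: taxable = $10,063.00 − $590.00 − 3×$214.00 = $8,831.00
  $220.00 + 14.04% × ($8,831.00 − $4,400.00) = $220.00 + 14.04% × $4,431.00 = $842.11
Pension Levy: 7% × $9,473.00 = $663.11
Total: $842.11 + $663.11 = $1,505.22

$1,505.22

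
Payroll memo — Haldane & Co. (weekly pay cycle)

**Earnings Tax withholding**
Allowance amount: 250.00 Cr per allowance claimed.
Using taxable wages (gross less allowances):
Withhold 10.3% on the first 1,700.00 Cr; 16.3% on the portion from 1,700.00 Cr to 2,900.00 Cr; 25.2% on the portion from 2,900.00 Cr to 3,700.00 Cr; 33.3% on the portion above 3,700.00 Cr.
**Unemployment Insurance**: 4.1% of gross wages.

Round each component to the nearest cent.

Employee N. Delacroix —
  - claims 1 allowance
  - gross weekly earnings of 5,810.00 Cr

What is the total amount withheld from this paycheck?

Earnings Tax: taxable = 5,810.00 Cr − 1×250.00 Cr = 5,560.00 Cr
  572.30 Cr + 33.3% × (5,560.00 Cr − 3,700.00 Cr) = 572.30 Cr + 33.3% × 1,860.00 Cr = 1,191.68 Cr
Unemployment Insurance: 4.1% × 5,810.00 Cr = 238.21 Cr
Total: 1,191.68 Cr + 238.21 Cr = 1,429.89 Cr

1,429.89 Cr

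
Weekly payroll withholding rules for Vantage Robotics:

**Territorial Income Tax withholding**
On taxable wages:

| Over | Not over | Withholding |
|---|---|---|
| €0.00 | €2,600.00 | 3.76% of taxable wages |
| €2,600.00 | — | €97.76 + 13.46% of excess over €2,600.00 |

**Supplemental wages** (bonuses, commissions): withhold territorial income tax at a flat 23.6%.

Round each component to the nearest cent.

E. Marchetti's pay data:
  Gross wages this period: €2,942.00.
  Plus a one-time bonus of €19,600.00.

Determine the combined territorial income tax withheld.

€4,769.39

Territorial Income Tax: taxable = €2,942.00
  €97.76 + 13.46% × (€2,942.00 − €2,600.00) = €97.76 + 13.46% × €342.00 = €143.79
Supplemental (23.6% flat on bonus): 23.6% × €19,600.00 = €4,625.60
Total territorial income tax: €143.79 + €4,625.60 = €4,769.39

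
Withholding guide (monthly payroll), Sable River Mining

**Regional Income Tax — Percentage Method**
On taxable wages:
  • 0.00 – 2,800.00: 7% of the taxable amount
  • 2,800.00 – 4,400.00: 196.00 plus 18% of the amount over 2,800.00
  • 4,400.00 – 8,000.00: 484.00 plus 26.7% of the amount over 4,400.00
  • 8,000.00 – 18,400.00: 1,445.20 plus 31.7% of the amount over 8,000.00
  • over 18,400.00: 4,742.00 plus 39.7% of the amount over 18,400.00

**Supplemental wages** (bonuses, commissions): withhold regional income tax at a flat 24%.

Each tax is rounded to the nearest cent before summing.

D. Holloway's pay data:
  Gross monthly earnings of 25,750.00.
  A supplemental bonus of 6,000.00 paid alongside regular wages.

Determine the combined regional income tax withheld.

9,099.95

Regional Income Tax: taxable = 25,750.00
  4,742.00 + 39.7% × (25,750.00 − 18,400.00) = 4,742.00 + 39.7% × 7,350.00 = 7,659.95
Supplemental (24% flat on bonus): 24% × 6,000.00 = 1,440.00
Total regional income tax: 7,659.95 + 1,440.00 = 9,099.95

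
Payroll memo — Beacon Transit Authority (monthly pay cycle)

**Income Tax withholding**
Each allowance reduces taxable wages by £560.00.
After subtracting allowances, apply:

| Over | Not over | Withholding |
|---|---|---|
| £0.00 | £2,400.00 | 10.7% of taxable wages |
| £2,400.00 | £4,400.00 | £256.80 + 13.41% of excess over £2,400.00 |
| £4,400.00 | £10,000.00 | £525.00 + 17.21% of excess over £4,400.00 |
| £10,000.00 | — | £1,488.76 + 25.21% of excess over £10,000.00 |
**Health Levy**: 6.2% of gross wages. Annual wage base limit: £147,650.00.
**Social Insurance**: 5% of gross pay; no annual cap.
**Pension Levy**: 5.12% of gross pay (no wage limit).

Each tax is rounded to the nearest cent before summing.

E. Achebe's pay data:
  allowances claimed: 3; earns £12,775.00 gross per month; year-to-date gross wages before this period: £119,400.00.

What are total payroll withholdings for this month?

£3,849.69

Income Tax: taxable = £12,775.00 − 3×£560.00 = £11,095.00
  £1,488.76 + 25.21% × (£11,095.00 − £10,000.00) = £1,488.76 + 25.21% × £1,095.00 = £1,764.81
Health Levy: 6.2% × £12,775.00 = £792.05
Social Insurance: 5% × £12,775.00 = £638.75
Pension Levy: 5.12% × £12,775.00 = £654.08
Total: £1,764.81 + £792.05 + £638.75 + £654.08 = £3,849.69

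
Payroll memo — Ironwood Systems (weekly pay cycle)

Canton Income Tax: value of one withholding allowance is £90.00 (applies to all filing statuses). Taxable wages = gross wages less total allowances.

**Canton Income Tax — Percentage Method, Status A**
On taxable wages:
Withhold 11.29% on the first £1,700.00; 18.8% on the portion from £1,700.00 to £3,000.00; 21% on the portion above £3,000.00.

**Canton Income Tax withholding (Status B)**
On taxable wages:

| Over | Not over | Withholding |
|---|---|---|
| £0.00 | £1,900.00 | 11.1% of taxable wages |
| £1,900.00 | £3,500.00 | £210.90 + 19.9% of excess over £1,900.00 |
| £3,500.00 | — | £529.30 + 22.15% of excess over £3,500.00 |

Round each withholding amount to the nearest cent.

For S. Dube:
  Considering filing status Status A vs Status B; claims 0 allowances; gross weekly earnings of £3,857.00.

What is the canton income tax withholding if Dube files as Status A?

£616.30

Canton Income Tax (Status A): taxable = £3,857.00
  £436.33 + 21% × (£3,857.00 − £3,000.00) = £436.33 + 21% × £857.00 = £616.30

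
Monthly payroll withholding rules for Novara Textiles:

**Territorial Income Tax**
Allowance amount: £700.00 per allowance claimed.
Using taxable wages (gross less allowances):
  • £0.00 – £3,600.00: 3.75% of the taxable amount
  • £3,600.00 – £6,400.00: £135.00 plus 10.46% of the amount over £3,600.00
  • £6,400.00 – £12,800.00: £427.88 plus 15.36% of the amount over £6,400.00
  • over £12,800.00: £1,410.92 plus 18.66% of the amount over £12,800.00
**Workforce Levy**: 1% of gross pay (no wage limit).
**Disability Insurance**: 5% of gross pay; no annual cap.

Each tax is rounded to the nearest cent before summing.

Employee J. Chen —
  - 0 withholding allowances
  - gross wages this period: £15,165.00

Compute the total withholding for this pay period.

£2,762.13

Territorial Income Tax: taxable = £15,165.00
  £1,410.92 + 18.66% × (£15,165.00 − £12,800.00) = £1,410.92 + 18.66% × £2,365.00 = £1,852.23
Workforce Levy: 1% × £15,165.00 = £151.65
Disability Insurance: 5% × £15,165.00 = £758.25
Total: £1,852.23 + £151.65 + £758.25 = £2,762.13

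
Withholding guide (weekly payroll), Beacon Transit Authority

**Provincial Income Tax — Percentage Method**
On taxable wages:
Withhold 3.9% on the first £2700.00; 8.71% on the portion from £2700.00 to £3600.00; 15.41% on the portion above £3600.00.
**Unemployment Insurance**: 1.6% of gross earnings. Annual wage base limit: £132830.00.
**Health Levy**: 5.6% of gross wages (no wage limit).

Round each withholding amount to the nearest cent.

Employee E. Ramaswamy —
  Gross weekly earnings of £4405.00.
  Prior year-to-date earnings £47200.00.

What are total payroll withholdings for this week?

£624.90

Provincial Income Tax: taxable = £4405.00
  £183.69 + 15.41% × (£4405.00 − £3600.00) = £183.69 + 15.41% × £805.00 = £307.74
Unemployment Insurance: 1.6% × £4405.00 = £70.48
Health Levy: 5.6% × £4405.00 = £246.68
Total: £307.74 + £70.48 + £246.68 = £624.90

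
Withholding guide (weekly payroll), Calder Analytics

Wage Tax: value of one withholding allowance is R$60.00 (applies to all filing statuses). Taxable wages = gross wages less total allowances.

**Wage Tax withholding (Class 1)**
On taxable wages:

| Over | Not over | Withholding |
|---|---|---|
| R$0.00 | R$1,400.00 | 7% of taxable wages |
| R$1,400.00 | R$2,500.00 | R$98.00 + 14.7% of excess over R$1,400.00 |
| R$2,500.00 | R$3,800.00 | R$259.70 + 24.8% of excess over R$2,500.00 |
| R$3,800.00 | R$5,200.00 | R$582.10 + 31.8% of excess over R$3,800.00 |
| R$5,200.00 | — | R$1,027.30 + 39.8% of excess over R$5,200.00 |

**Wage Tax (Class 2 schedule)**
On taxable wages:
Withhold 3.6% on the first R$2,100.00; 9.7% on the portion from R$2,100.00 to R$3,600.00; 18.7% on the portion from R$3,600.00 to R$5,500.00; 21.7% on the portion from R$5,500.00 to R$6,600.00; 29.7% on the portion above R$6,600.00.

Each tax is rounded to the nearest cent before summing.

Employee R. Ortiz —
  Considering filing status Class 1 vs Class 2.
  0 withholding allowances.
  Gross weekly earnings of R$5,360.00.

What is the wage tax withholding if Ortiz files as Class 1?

R$1,090.98

Wage Tax (Class 1): taxable = R$5,360.00
  R$1,027.30 + 39.8% × (R$5,360.00 − R$5,200.00) = R$1,027.30 + 39.8% × R$160.00 = R$1,090.98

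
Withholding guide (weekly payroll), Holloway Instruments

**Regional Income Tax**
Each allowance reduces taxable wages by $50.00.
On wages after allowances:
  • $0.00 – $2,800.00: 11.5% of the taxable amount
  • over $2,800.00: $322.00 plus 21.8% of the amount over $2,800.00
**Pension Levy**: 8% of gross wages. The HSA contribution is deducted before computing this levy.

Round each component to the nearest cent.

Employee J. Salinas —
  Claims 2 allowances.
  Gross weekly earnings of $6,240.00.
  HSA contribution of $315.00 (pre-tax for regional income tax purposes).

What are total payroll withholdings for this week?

Regional Income Tax: taxable = $6,240.00 − $315.00 − 2×$50.00 = $5,825.00
  $322.00 + 21.8% × ($5,825.00 − $2,800.00) = $322.00 + 21.8% × $3,025.00 = $981.45
Pension Levy: 8% × $5,925.00 = $474.00
Total: $981.45 + $474.00 = $1,455.45

$1,455.45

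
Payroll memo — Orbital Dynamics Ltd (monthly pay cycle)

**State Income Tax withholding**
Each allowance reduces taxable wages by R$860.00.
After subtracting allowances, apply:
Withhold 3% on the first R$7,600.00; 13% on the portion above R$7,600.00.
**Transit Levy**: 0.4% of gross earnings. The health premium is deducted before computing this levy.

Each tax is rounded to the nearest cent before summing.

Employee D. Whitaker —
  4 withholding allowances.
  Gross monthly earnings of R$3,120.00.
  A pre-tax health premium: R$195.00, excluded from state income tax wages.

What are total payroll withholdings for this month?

State Income Tax: taxable = R$3,120.00 − R$195.00 − 4×R$860.00 = R$-515.00
  Taxable ≤ 0 → R$0.00
Transit Levy: 0.4% × R$2,925.00 = R$11.70
Total: R$0.00 + R$11.70 = R$11.70

R$11.70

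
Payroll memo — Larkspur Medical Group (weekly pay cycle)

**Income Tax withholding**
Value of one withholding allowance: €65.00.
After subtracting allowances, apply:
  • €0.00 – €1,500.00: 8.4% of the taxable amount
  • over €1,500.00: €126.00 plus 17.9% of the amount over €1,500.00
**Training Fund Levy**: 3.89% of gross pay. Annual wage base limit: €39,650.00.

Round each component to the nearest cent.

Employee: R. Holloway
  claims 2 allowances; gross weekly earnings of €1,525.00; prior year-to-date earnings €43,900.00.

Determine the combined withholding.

Income Tax: taxable = €1,525.00 − 2×€65.00 = €1,395.00
  8.4% × €1,395.00 = €117.18
Training Fund Levy: YTD €43,900.00 ≥ cap €39,650.00 → €0.00
Total: €117.18 + €0.00 = €117.18

€117.18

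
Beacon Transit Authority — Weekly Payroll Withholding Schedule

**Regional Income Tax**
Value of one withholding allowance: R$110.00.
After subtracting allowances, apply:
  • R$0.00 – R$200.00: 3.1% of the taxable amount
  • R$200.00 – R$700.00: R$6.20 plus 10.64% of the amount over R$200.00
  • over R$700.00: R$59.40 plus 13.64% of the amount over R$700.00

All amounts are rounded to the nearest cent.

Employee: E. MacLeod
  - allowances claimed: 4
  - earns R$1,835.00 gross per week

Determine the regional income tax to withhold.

Regional Income Tax: taxable = R$1,835.00 − 4×R$110.00 = R$1,395.00
  R$59.40 + 13.64% × (R$1,395.00 − R$700.00) = R$59.40 + 13.64% × R$695.00 = R$154.20

R$154.20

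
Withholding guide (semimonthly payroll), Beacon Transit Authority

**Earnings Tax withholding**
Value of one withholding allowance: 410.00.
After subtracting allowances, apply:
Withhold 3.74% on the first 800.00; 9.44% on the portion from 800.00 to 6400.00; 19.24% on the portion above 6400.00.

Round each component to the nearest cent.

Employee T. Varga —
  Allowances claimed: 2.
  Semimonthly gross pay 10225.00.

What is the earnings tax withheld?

Earnings Tax: taxable = 10225.00 − 2×410.00 = 9405.00
  558.56 + 19.24% × (9405.00 − 6400.00) = 558.56 + 19.24% × 3005.00 = 1136.72

1136.72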